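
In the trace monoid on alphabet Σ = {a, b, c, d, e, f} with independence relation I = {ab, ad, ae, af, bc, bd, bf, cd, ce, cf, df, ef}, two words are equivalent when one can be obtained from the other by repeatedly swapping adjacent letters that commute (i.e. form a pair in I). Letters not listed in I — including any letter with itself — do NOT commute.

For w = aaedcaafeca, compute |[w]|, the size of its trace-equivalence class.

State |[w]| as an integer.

1320

piece 0:a — minimal
piece 1:a rests on {0:a}
piece 2:e — minimal
piece 3:d rests on {2:e}
piece 4:c rests on {1:a}
piece 5:a rests on {4:c}
piece 6:a rests on {5:a}
piece 7:f — minimal
piece 8:e rests on {3:d}
piece 9:c rests on {6:a}
piece 10:a rests on {9:c}
minimal pieces: {0:a, 2:e, 7:f}
ways to finish when only these pieces remain (= sum over removing one remaining piece with nothing left below it):
  1 left: {7}→1  {8}→1  {10}→1
  2 left: {3,8}→1  {7,8}→2  {7,10}→2  {8,10}→2  {9,10}→1
  3 left: {2,3,8}→1  {3,7,8}→3  {3,8,10}→3  {6,9,10}→1  {7,8,10}→6  {7,9,10}→3  {8,9,10}→3
  4 left: {2,3,7,8}→4  {2,3,8,10}→4  {3,7,8,10}→12  {3,8,9,10}→6  {5,6,9,10}→1  {6,7,9,10}→4  {6,8,9,10}→4  {7,8,9,10}→12
  5 left: {2,3,7,8,10}→20  {2,3,8,9,10}→10  {3,6,8,9,10}→10  {3,7,8,9,10}→30  {4,5,6,9,10}→1  {5,6,7,9,10}→5  {5,6,8,9,10}→5  {6,7,8,9,10}→20
  6 left: {1,4,5,6,9,10}→1  {2,3,6,8,9,10}→20  {2,3,7,8,9,10}→60  {3,5,6,8,9,10}→15  {3,6,7,8,9,10}→60  {4,5,6,7,9,10}→6  {4,5,6,8,9,10}→6  {5,6,7,8,9,10}→30
  7 left: {0,1,4,5,6,9,10}→1  {1,4,5,6,7,9,10}→7  {1,4,5,6,8,9,10}→7  {2,3,5,6,8,9,10}→35  {2,3,6,7,8,9,10}→140  {3,4,5,6,8,9,10}→21  {3,5,6,7,8,9,10}→105  {4,5,6,7,8,9,10}→42
  8 left: {0,1,4,5,6,7,9,10}→8  {0,1,4,5,6,8,9,10}→8  {1,3,4,5,6,8,9,10}→28  {1,4,5,6,7,8,9,10}→56  {2,3,4,5,6,8,9,10}→56  {2,3,5,6,7,8,9,10}→280  {3,4,5,6,7,8,9,10}→168
  9 left: {0,1,3,4,5,6,8,9,10}→36  {0,1,4,5,6,7,8,9,10}→72  {1,2,3,4,5,6,8,9,10}→84  {1,3,4,5,6,7,8,9,10}→252  {2,3,4,5,6,7,8,9,10}→504
  placing 0:a first → 840 extensions
  placing 2:e first → 360 extensions
  placing 7:f first → 120 extensions
total linear extensions = 1320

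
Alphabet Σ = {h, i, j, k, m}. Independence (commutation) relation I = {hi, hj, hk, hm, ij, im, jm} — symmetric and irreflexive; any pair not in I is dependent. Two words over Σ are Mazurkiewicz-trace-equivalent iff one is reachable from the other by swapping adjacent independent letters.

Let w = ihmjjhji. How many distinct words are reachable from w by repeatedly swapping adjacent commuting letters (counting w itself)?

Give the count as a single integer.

1680

0(i) covers ∅
1(h) covers ∅
2(m) covers ∅
3(j) covers ∅
4(j) covers 3:j
5(h) covers 1:h
6(j) covers 4:j
7(i) covers 0:i
floor of heap: 0:i, 1:h, 2:m, 3:j
completions by unplaced set U, small U first (add the entries for U minus each lowest piece of U):
  |U|=1: {2}:1  {5}:1  {6}:1  {7}:1
  |U|=2: {0,7}:1  {1,5}:1  {2,5}:2  {2,6}:2  {2,7}:2  {4,6}:1  {5,6}:2  {5,7}:2  {6,7}:2
  |U|=3: {0,2,7}:3  {0,5,7}:3  {0,6,7}:3  {1,2,5}:3  {1,5,6}:3  {1,5,7}:3  {2,4,6}:3  {2,5,6}:6  {2,5,7}:6  {2,6,7}:6  {3,4,6}:1  {4,5,6}:3  {4,6,7}:3  {5,6,7}:6
  |U|=4: {0,1,5,7}:6  {0,2,5,7}:12  {0,2,6,7}:12  {0,4,6,7}:6  {0,5,6,7}:12  {1,2,5,6}:12  {1,2,5,7}:12  {1,4,5,6}:6  {1,5,6,7}:12  {2,3,4,6}:4  {2,4,5,6}:12  {2,4,6,7}:12  {2,5,6,7}:24  {3,4,5,6}:4  {3,4,6,7}:4  {4,5,6,7}:12
  |U|=5: {0,1,2,5,7}:30  {0,1,5,6,7}:30  {0,2,4,6,7}:30  {0,2,5,6,7}:60  {0,3,4,6,7}:10  {0,4,5,6,7}:30  {1,2,4,5,6}:30  {1,2,5,6,7}:60  {1,3,4,5,6}:10  {1,4,5,6,7}:30  {2,3,4,5,6}:20  {2,3,4,6,7}:20  {2,4,5,6,7}:60  {3,4,5,6,7}:20
  |U|=6: {0,1,2,5,6,7}:180  {0,1,4,5,6,7}:90  {0,2,3,4,6,7}:60  {0,2,4,5,6,7}:180  {0,3,4,5,6,7}:60  {1,2,3,4,5,6}:60  {1,2,4,5,6,7}:180  {1,3,4,5,6,7}:60  {2,3,4,5,6,7}:120
  start at 0(i): 420
  start at 1(h): 420
  start at 2(m): 210
  start at 3(j): 630
sum over floor = 1680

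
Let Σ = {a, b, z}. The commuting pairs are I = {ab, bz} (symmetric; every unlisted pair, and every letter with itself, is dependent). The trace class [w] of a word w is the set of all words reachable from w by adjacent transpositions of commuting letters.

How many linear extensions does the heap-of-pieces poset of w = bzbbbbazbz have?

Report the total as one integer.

210

0(b) covers ∅
1(z) covers ∅
2(b) covers 0:b
3(b) covers 2:b
4(b) covers 3:b
5(b) covers 4:b
6(a) covers 1:z
7(z) covers 6:a
8(b) covers 5:b
9(z) covers 7:z
floor of heap: 0:b, 1:z
completions by unplaced set U, small U first (add the entries for U minus each lowest piece of U):
  |U|=1: {8}:1  {9}:1
  |U|=2: {5,8}:1  {7,9}:1  {8,9}:2
  |U|=3: {4,5,8}:1  {5,8,9}:3  {6,7,9}:1  {7,8,9}:3
  |U|=4: {1,6,7,9}:1  {3,4,5,8}:1  {4,5,8,9}:4  {5,7,8,9}:6  {6,7,8,9}:4
  |U|=5: {1,6,7,8,9}:5  {2,3,4,5,8}:1  {3,4,5,8,9}:5  {4,5,7,8,9}:10  {5,6,7,8,9}:10
  |U|=6: {0,2,3,4,5,8}:1  {1,5,6,7,8,9}:15  {2,3,4,5,8,9}:6  {3,4,5,7,8,9}:15  {4,5,6,7,8,9}:20
  |U|=7: {0,2,3,4,5,8,9}:7  {1,4,5,6,7,8,9}:35  {2,3,4,5,7,8,9}:21  {3,4,5,6,7,8,9}:35
  |U|=8: {0,2,3,4,5,7,8,9}:28  {1,3,4,5,6,7,8,9}:70  {2,3,4,5,6,7,8,9}:56
  start at 0(b): 126
  start at 1(z): 84
sum over floor = 210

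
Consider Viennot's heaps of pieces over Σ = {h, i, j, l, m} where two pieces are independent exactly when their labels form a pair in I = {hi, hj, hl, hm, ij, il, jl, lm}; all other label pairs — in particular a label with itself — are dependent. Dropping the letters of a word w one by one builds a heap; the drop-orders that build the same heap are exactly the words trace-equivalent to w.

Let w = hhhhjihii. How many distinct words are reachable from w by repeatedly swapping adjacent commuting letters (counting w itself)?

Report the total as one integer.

504

#0=h has no predecessor
#1=h depends on [0:h]
#2=h depends on [1:h]
#3=h depends on [2:h]
#4=j has no predecessor
#5=i has no predecessor
#6=h depends on [3:h]
#7=i depends on [5:i]
#8=i depends on [7:i]
sources: [0:h, 4:j, 5:i]
N(rest) = Σ N(rest − s) over sources s of rest; N(one piece) = 1:
  size 1 → [4]=1  [6]=1  [8]=1
  size 2 → [3,6]=1  [4,6]=2  [4,8]=2  [6,8]=2  [7,8]=1
  size 3 → [2,3,6]=1  [3,4,6]=3  [3,6,8]=3  [4,6,8]=6  [4,7,8]=3  [5,7,8]=1  [6,7,8]=3
  size 4 → [1,2,3,6]=1  [2,3,4,6]=4  [2,3,6,8]=4  [3,4,6,8]=12  [3,6,7,8]=6  [4,5,7,8]=4  [4,6,7,8]=12  [5,6,7,8]=4
  size 5 → [0,1,2,3,6]=1  [1,2,3,4,6]=5  [1,2,3,6,8]=5  [2,3,4,6,8]=20  [2,3,6,7,8]=10  [3,4,6,7,8]=30  [3,5,6,7,8]=10  [4,5,6,7,8]=20
  size 6 → [0,1,2,3,4,6]=6  [0,1,2,3,6,8]=6  [1,2,3,4,6,8]=30  [1,2,3,6,7,8]=15  [2,3,4,6,7,8]=60  [2,3,5,6,7,8]=20  [3,4,5,6,7,8]=60
  size 7 → [0,1,2,3,4,6,8]=42  [0,1,2,3,6,7,8]=21  [1,2,3,4,6,7,8]=105  [1,2,3,5,6,7,8]=35  [2,3,4,5,6,7,8]=140
  first=0(h) contributes 280
  first=4(j) contributes 56
  first=5(i) contributes 168
|[w]| = 504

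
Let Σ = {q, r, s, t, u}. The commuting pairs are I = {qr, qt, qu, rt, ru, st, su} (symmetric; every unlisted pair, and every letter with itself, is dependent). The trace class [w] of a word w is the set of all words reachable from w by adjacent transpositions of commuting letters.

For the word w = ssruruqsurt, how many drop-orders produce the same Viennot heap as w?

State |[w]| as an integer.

990

#0=s has no predecessor
#1=s depends on [0:s]
#2=r depends on [1:s]
#3=u has no predecessor
#4=r depends on [2:r]
#5=u depends on [3:u]
#6=q depends on [1:s]
#7=s depends on [4:r, 6:q]
#8=u depends on [5:u]
#9=r depends on [7:s]
#10=t depends on [8:u]
sources: [0:s, 3:u]
N(rest) = Σ N(rest − s) over sources s of rest; N(one piece) = 1:
  size 1 → [9]=1  [10]=1
  size 2 → [7,9]=1  [8,10]=1  [9,10]=2
  size 3 → [4,7,9]=1  [5,8,10]=1  [6,7,9]=1  [7,9,10]=3  [8,9,10]=3
  size 4 → [2,4,7,9]=1  [3,5,8,10]=1  [4,6,7,9]=2  [4,7,9,10]=4  [5,8,9,10]=4  [6,7,9,10]=4  [7,8,9,10]=6
  size 5 → [2,4,6,7,9]=3  [2,4,7,9,10]=5  [3,5,8,9,10]=5  [4,6,7,9,10]=10  [4,7,8,9,10]=10  [5,7,8,9,10]=10  [6,7,8,9,10]=10
  size 6 → [1,2,4,6,7,9]=3  [2,4,6,7,9,10]=18  [2,4,7,8,9,10]=15  [3,5,7,8,9,10]=15  [4,5,7,8,9,10]=20  [4,6,7,8,9,10]=30  [5,6,7,8,9,10]=20
  size 7 → [0,1,2,4,6,7,9]=3  [1,2,4,6,7,9,10]=21  [2,4,5,7,8,9,10]=35  [2,4,6,7,8,9,10]=63  [3,4,5,7,8,9,10]=35  [3,5,6,7,8,9,10]=35  [4,5,6,7,8,9,10]=70
  size 8 → [0,1,2,4,6,7,9,10]=24  [1,2,4,6,7,8,9,10]=84  [2,3,4,5,7,8,9,10]=70  [2,4,5,6,7,8,9,10]=168  [3,4,5,6,7,8,9,10]=140
  size 9 → [0,1,2,4,6,7,8,9,10]=108  [1,2,4,5,6,7,8,9,10]=252  [2,3,4,5,6,7,8,9,10]=378
  first=0(s) contributes 630
  first=3(u) contributes 360
|[w]| = 990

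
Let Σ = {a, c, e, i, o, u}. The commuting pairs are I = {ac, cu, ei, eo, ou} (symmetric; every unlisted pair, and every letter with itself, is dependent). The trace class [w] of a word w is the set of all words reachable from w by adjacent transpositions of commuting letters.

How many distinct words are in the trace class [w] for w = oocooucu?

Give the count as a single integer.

28

#0=o has no predecessor
#1=o depends on [0:o]
#2=c depends on [1:o]
#3=o depends on [2:c]
#4=o depends on [3:o]
#5=u has no predecessor
#6=c depends on [4:o]
#7=u depends on [5:u]
sources: [0:o, 5:u]
N(rest) = Σ N(rest − s) over sources s of rest; N(one piece) = 1:
  size 1 → [6]=1  [7]=1
  size 2 → [4,6]=1  [5,7]=1  [6,7]=2
  size 3 → [3,4,6]=1  [4,6,7]=3  [5,6,7]=3
  size 4 → [2,3,4,6]=1  [3,4,6,7]=4  [4,5,6,7]=6
  size 5 → [1,2,3,4,6]=1  [2,3,4,6,7]=5  [3,4,5,6,7]=10
  size 6 → [0,1,2,3,4,6]=1  [1,2,3,4,6,7]=6  [2,3,4,5,6,7]=15
  first=0(o) contributes 21
  first=5(u) contributes 7
|[w]| = 28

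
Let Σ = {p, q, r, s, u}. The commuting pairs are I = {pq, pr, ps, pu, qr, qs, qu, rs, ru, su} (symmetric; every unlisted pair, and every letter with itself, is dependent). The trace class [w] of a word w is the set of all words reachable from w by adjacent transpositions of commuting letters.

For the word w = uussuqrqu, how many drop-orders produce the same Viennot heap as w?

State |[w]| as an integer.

3780

0(u) covers ∅
1(u) covers 0:u
2(s) covers ∅
3(s) covers 2:s
4(u) covers 1:u
5(q) covers ∅
6(r) covers ∅
7(q) covers 5:q
8(u) covers 4:u
floor of heap: 0:u, 2:s, 5:q, 6:r
completions by unplaced set U, small U first (add the entries for U minus each lowest piece of U):
  |U|=1: {3}:1  {6}:1  {7}:1  {8}:1
  |U|=2: {2,3}:1  {3,6}:2  {3,7}:2  {3,8}:2  {4,8}:1  {5,7}:1  {6,7}:2  {6,8}:2  {7,8}:2
  |U|=3: {1,4,8}:1  {2,3,6}:3  {2,3,7}:3  {2,3,8}:3  {3,4,8}:3  {3,5,7}:3  {3,6,7}:6  {3,6,8}:6  {3,7,8}:6  {4,6,8}:3  {4,7,8}:3  {5,6,7}:3  {5,7,8}:3  {6,7,8}:6
  |U|=4: {0,1,4,8}:1  {1,3,4,8}:4  {1,4,6,8}:4  {1,4,7,8}:4  {2,3,4,8}:6  {2,3,5,7}:6  {2,3,6,7}:12  {2,3,6,8}:12  {2,3,7,8}:12  {3,4,6,8}:12  {3,4,7,8}:12  {3,5,6,7}:12  {3,5,7,8}:12  {3,6,7,8}:24  {4,5,7,8}:6  {4,6,7,8}:12  {5,6,7,8}:12
  |U|=5: {0,1,3,4,8}:5  {0,1,4,6,8}:5  {0,1,4,7,8}:5  {1,2,3,4,8}:10  {1,3,4,6,8}:20  {1,3,4,7,8}:20  {1,4,5,7,8}:10  {1,4,6,7,8}:20  {2,3,4,6,8}:30  {2,3,4,7,8}:30  {2,3,5,6,7}:30  {2,3,5,7,8}:30  {2,3,6,7,8}:60  {3,4,5,7,8}:30  {3,4,6,7,8}:60  {3,5,6,7,8}:60  {4,5,6,7,8}:30
  |U|=6: {0,1,2,3,4,8}:15  {0,1,3,4,6,8}:30  {0,1,3,4,7,8}:30  {0,1,4,5,7,8}:15  {0,1,4,6,7,8}:30  {1,2,3,4,6,8}:60  {1,2,3,4,7,8}:60  {1,3,4,5,7,8}:60  {1,3,4,6,7,8}:120  {1,4,5,6,7,8}:60  {2,3,4,5,7,8}:90  {2,3,4,6,7,8}:180  {2,3,5,6,7,8}:180  {3,4,5,6,7,8}:180
  |U|=7: {0,1,2,3,4,6,8}:105  {0,1,2,3,4,7,8}:105  {0,1,3,4,5,7,8}:105  {0,1,3,4,6,7,8}:210  {0,1,4,5,6,7,8}:105  {1,2,3,4,5,7,8}:210  {1,2,3,4,6,7,8}:420  {1,3,4,5,6,7,8}:420  {2,3,4,5,6,7,8}:630
  start at 0(u): 1680
  start at 2(s): 840
  start at 5(q): 840
  start at 6(r): 420
sum over floor = 3780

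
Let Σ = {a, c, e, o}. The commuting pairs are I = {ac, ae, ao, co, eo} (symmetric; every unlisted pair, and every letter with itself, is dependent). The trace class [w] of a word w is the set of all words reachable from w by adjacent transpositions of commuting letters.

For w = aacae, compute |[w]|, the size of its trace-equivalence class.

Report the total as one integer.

0(a) covers ∅
1(a) covers 0:a
2(c) covers ∅
3(a) covers 1:a
4(e) covers 2:c
floor of heap: 0:a, 2:c
completions by unplaced set U, small U first (add the entries for U minus each lowest piece of U):
  |U|=1: {3}:1  {4}:1
  |U|=2: {1,3}:1  {2,4}:1  {3,4}:2
  |U|=3: {0,1,3}:1  {1,3,4}:3  {2,3,4}:3
  start at 0(a): 6
  start at 2(c): 4
sum over floor = 10

10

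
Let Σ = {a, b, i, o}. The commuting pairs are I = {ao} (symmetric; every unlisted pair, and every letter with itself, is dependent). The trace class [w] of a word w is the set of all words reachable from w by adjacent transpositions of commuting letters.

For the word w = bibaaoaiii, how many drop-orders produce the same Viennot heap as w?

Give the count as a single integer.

4

#0=b has no predecessor
#1=i depends on [0:b]
#2=b depends on [1:i]
#3=a depends on [2:b]
#4=a depends on [3:a]
#5=o depends on [2:b]
#6=a depends on [4:a]
#7=i depends on [5:o, 6:a]
#8=i depends on [7:i]
#9=i depends on [8:i]
sources: [0:b]
N(rest) = Σ N(rest − s) over sources s of rest; N(one piece) = 1:
  size 1 → [9]=1
  size 2 → [8,9]=1
  size 3 → [7,8,9]=1
  size 4 → [5,7,8,9]=1  [6,7,8,9]=1
  size 5 → [4,6,7,8,9]=1  [5,6,7,8,9]=2
  size 6 → [3,4,6,7,8,9]=1  [4,5,6,7,8,9]=3
  size 7 → [3,4,5,6,7,8,9]=4
  size 8 → [2,3,4,5,6,7,8,9]=4
  first=0(b) contributes 4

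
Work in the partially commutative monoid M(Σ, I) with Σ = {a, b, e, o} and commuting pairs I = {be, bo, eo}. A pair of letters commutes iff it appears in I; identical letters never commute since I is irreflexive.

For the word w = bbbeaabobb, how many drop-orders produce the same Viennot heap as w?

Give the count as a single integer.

16

drop 0:b onto floor
drop 1:b onto {0:b}
drop 2:b onto {1:b}
drop 3:e onto floor
drop 4:a onto {2:b, 3:e}
drop 5:a onto {4:a}
drop 6:b onto {5:a}
drop 7:o onto {5:a}
drop 8:b onto {6:b}
drop 9:b onto {8:b}
ground layer = {0:b, 3:e}
drop-orders for the pieces not yet dropped (sum over which currently-grounded one goes next):
  1 to go: {7} 1  {9} 1
  2 to go: {7,9} 2  {8,9} 1
  3 to go: {6,8,9} 1  {7,8,9} 3
  4 to go: {6,7,8,9} 4
  5 to go: {5,6,7,8,9} 4
  6 to go: {4,5,6,7,8,9} 4
  7 to go: {2,4,5,6,7,8,9} 4  {3,4,5,6,7,8,9} 4
  8 to go: {1,2,4,5,6,7,8,9} 4  {2,3,4,5,6,7,8,9} 8
  if 0:b drops first: 12 orders
  if 3:e drops first: 4 orders
heap linearizations: 16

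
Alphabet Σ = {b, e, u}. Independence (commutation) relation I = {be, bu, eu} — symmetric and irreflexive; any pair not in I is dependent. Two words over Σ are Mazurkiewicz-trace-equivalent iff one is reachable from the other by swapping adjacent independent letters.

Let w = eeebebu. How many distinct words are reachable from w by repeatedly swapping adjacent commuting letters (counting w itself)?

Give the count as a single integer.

105

#0=e has no predecessor
#1=e depends on [0:e]
#2=e depends on [1:e]
#3=b has no predecessor
#4=e depends on [2:e]
#5=b depends on [3:b]
#6=u has no predecessor
sources: [0:e, 3:b, 6:u]
N(rest) = Σ N(rest − s) over sources s of rest; N(one piece) = 1:
  size 1 → [4]=1  [5]=1  [6]=1
  size 2 → [2,4]=1  [3,5]=1  [4,5]=2  [4,6]=2  [5,6]=2
  size 3 → [1,2,4]=1  [2,4,5]=3  [2,4,6]=3  [3,4,5]=3  [3,5,6]=3  [4,5,6]=6
  size 4 → [0,1,2,4]=1  [1,2,4,5]=4  [1,2,4,6]=4  [2,3,4,5]=6  [2,4,5,6]=12  [3,4,5,6]=12
  size 5 → [0,1,2,4,5]=5  [0,1,2,4,6]=5  [1,2,3,4,5]=10  [1,2,4,5,6]=20  [2,3,4,5,6]=30
  first=0(e) contributes 60
  first=3(b) contributes 30
  first=6(u) contributes 15
|[w]| = 105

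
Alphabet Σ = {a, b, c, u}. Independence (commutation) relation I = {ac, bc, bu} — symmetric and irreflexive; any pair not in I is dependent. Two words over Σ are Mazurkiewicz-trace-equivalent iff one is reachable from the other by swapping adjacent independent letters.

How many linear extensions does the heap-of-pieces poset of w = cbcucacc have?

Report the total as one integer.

22

#0=c has no predecessor
#1=b has no predecessor
#2=c depends on [0:c]
#3=u depends on [2:c]
#4=c depends on [3:u]
#5=a depends on [1:b, 3:u]
#6=c depends on [4:c]
#7=c depends on [6:c]
sources: [0:c, 1:b]
N(rest) = Σ N(rest − s) over sources s of rest; N(one piece) = 1:
  size 1 → [5]=1  [7]=1
  size 2 → [1,5]=1  [5,7]=2  [6,7]=1
  size 3 → [1,5,7]=3  [4,6,7]=1  [5,6,7]=3
  size 4 → [1,5,6,7]=6  [4,5,6,7]=4
  size 5 → [1,4,5,6,7]=10  [3,4,5,6,7]=4
  size 6 → [1,3,4,5,6,7]=14  [2,3,4,5,6,7]=4
  first=0(c) contributes 18
  first=1(b) contributes 4
|[w]| = 22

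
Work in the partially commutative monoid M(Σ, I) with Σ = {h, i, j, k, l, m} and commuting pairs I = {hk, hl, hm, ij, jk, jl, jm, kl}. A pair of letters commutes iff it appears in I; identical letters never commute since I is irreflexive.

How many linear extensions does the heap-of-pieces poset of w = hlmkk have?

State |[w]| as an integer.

5

drop 0:h onto floor
drop 1:l onto floor
drop 2:m onto {1:l}
drop 3:k onto {2:m}
drop 4:k onto {3:k}
ground layer = {0:h, 1:l}
drop-orders for the pieces not yet dropped (sum over which currently-grounded one goes next):
  1 to go: {0} 1  {4} 1
  2 to go: {0,4} 2  {3,4} 1
  3 to go: {0,3,4} 3  {2,3,4} 1
  if 0:h drops first: 1 orders
  if 1:l drops first: 4 orders
heap linearizations: 5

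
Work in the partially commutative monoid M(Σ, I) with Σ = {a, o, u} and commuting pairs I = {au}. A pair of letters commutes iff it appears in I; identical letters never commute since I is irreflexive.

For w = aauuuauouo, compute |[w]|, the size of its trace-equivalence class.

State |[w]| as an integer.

35

#0=a has no predecessor
#1=a depends on [0:a]
#2=u has no predecessor
#3=u depends on [2:u]
#4=u depends on [3:u]
#5=a depends on [1:a]
#6=u depends on [4:u]
#7=o depends on [5:a, 6:u]
#8=u depends on [7:o]
#9=o depends on [8:u]
sources: [0:a, 2:u]
N(rest) = Σ N(rest − s) over sources s of rest; N(one piece) = 1:
  size 1 → [9]=1
  size 2 → [8,9]=1
  size 3 → [7,8,9]=1
  size 4 → [5,7,8,9]=1  [6,7,8,9]=1
  size 5 → [1,5,7,8,9]=1  [4,6,7,8,9]=1  [5,6,7,8,9]=2
  size 6 → [0,1,5,7,8,9]=1  [1,5,6,7,8,9]=3  [3,4,6,7,8,9]=1  [4,5,6,7,8,9]=3
  size 7 → [0,1,5,6,7,8,9]=4  [1,4,5,6,7,8,9]=6  [2,3,4,6,7,8,9]=1  [3,4,5,6,7,8,9]=4
  size 8 → [0,1,4,5,6,7,8,9]=10  [1,3,4,5,6,7,8,9]=10  [2,3,4,5,6,7,8,9]=5
  first=0(a) contributes 15
  first=2(u) contributes 20
|[w]| = 35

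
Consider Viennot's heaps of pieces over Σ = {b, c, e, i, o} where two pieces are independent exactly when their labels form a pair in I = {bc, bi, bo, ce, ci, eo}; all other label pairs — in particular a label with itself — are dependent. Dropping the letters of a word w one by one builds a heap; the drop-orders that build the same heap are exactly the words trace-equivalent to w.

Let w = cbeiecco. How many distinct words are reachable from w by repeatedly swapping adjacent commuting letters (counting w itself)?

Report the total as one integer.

55

#0=c has no predecessor
#1=b has no predecessor
#2=e depends on [1:b]
#3=i depends on [2:e]
#4=e depends on [3:i]
#5=c depends on [0:c]
#6=c depends on [5:c]
#7=o depends on [3:i, 6:c]
sources: [0:c, 1:b]
N(rest) = Σ N(rest − s) over sources s of rest; N(one piece) = 1:
  size 1 → [4]=1  [7]=1
  size 2 → [4,7]=2  [6,7]=1
  size 3 → [3,4,7]=2  [4,6,7]=3  [5,6,7]=1
  size 4 → [0,5,6,7]=1  [2,3,4,7]=2  [3,4,6,7]=5  [4,5,6,7]=4
  size 5 → [0,4,5,6,7]=5  [1,2,3,4,7]=2  [2,3,4,6,7]=7  [3,4,5,6,7]=9
  size 6 → [0,3,4,5,6,7]=14  [1,2,3,4,6,7]=9  [2,3,4,5,6,7]=16
  first=0(c) contributes 25
  first=1(b) contributes 30
|[w]| = 55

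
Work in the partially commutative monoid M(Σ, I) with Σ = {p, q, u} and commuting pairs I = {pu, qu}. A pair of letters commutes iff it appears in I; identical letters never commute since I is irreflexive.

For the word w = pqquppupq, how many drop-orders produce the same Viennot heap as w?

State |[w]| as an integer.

36

drop 0:p onto floor
drop 1:q onto {0:p}
drop 2:q onto {1:q}
drop 3:u onto floor
drop 4:p onto {2:q}
drop 5:p onto {4:p}
drop 6:u onto {3:u}
drop 7:p onto {5:p}
drop 8:q onto {7:p}
ground layer = {0:p, 3:u}
drop-orders for the pieces not yet dropped (sum over which currently-grounded one goes next):
  1 to go: {6} 1  {8} 1
  2 to go: {3,6} 1  {6,8} 2  {7,8} 1
  3 to go: {3,6,8} 3  {5,7,8} 1  {6,7,8} 3
  4 to go: {3,6,7,8} 6  {4,5,7,8} 1  {5,6,7,8} 4
  5 to go: {2,4,5,7,8} 1  {3,5,6,7,8} 10  {4,5,6,7,8} 5
  6 to go: {1,2,4,5,7,8} 1  {2,4,5,6,7,8} 6  {3,4,5,6,7,8} 15
  7 to go: {0,1,2,4,5,7,8} 1  {1,2,4,5,6,7,8} 7  {2,3,4,5,6,7,8} 21
  if 0:p drops first: 28 orders
  if 3:u drops first: 8 orders
heap linearizations: 36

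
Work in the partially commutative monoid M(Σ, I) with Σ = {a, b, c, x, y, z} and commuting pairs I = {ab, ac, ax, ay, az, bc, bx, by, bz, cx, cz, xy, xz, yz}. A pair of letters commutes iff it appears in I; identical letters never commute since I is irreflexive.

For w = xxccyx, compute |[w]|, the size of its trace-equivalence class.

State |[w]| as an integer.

#0=x has no predecessor
#1=x depends on [0:x]
#2=c has no predecessor
#3=c depends on [2:c]
#4=y depends on [3:c]
#5=x depends on [1:x]
sources: [0:x, 2:c]
N(rest) = Σ N(rest − s) over sources s of rest; N(one piece) = 1:
  size 1 → [4]=1  [5]=1
  size 2 → [1,5]=1  [3,4]=1  [4,5]=2
  size 3 → [0,1,5]=1  [1,4,5]=3  [2,3,4]=1  [3,4,5]=3
  size 4 → [0,1,4,5]=4  [1,3,4,5]=6  [2,3,4,5]=4
  first=0(x) contributes 10
  first=2(c) contributes 10
|[w]| = 20

20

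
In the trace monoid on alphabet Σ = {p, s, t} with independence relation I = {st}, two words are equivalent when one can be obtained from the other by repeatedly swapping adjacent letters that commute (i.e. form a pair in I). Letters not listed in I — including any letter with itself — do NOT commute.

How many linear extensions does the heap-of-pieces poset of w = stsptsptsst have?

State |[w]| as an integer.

piece 0:s — minimal
piece 1:t — minimal
piece 2:s rests on {0:s}
piece 3:p rests on {1:t, 2:s}
piece 4:t rests on {3:p}
piece 5:s rests on {3:p}
piece 6:p rests on {4:t, 5:s}
piece 7:t rests on {6:p}
piece 8:s rests on {6:p}
piece 9:s rests on {8:s}
piece 10:t rests on {7:t}
minimal pieces: {0:s, 1:t}
ways to finish when only these pieces remain (= sum over removing one remaining piece with nothing left below it):
  1 left: {9}→1  {10}→1
  2 left: {7,10}→1  {8,9}→1  {9,10}→2
  3 left: {7,9,10}→3  {8,9,10}→3
  4 left: {7,8,9,10}→6
  5 left: {6,7,8,9,10}→6
  6 left: {4,6,7,8,9,10}→6  {5,6,7,8,9,10}→6
  7 left: {4,5,6,7,8,9,10}→12
  8 left: {3,4,5,6,7,8,9,10}→12
  9 left: {1,3,4,5,6,7,8,9,10}→12  {2,3,4,5,6,7,8,9,10}→12
  placing 0:s first → 24 extensions
  placing 1:t first → 12 extensions
total linear extensions = 36

36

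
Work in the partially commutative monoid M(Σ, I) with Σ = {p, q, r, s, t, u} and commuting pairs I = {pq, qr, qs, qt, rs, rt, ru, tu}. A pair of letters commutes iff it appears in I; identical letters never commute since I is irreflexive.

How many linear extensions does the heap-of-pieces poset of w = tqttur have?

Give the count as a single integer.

60

drop 0:t onto floor
drop 1:q onto floor
drop 2:t onto {0:t}
drop 3:t onto {2:t}
drop 4:u onto {1:q}
drop 5:r onto floor
ground layer = {0:t, 1:q, 5:r}
drop-orders for the pieces not yet dropped (sum over which currently-grounded one goes next):
  1 to go: {3} 1  {4} 1  {5} 1
  2 to go: {1,4} 1  {2,3} 1  {3,4} 2  {3,5} 2  {4,5} 2
  3 to go: {0,2,3} 1  {1,3,4} 3  {1,4,5} 3  {2,3,4} 3  {2,3,5} 3  {3,4,5} 6
  4 to go: {0,2,3,4} 4  {0,2,3,5} 4  {1,2,3,4} 6  {1,3,4,5} 12  {2,3,4,5} 12
  if 0:t drops first: 30 orders
  if 1:q drops first: 20 orders
  if 5:r drops first: 10 orders
heap linearizations: 60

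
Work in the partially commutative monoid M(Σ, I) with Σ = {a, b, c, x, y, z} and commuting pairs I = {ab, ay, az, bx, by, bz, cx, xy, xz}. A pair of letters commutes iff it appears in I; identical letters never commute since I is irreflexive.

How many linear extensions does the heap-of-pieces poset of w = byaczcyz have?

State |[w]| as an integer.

6

#0=b has no predecessor
#1=y has no predecessor
#2=a has no predecessor
#3=c depends on [0:b, 1:y, 2:a]
#4=z depends on [3:c]
#5=c depends on [4:z]
#6=y depends on [5:c]
#7=z depends on [6:y]
sources: [0:b, 1:y, 2:a]
N(rest) = Σ N(rest − s) over sources s of rest; N(one piece) = 1:
  size 1 → [7]=1
  size 2 → [6,7]=1
  size 3 → [5,6,7]=1
  size 4 → [4,5,6,7]=1
  size 5 → [3,4,5,6,7]=1
  size 6 → [0,3,4,5,6,7]=1  [1,3,4,5,6,7]=1  [2,3,4,5,6,7]=1
  first=0(b) contributes 2
  first=1(y) contributes 2
  first=2(a) contributes 2
|[w]| = 6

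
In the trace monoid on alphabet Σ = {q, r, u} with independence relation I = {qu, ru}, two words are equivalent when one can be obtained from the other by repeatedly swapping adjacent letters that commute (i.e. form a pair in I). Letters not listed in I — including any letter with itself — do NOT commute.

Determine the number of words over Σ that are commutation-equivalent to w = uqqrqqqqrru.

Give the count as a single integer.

#0=u has no predecessor
#1=q has no predecessor
#2=q depends on [1:q]
#3=r depends on [2:q]
#4=q depends on [3:r]
#5=q depends on [4:q]
#6=q depends on [5:q]
#7=q depends on [6:q]
#8=r depends on [7:q]
#9=r depends on [8:r]
#10=u depends on [0:u]
sources: [0:u, 1:q]
N(rest) = Σ N(rest − s) over sources s of rest; N(one piece) = 1:
  size 1 → [9]=1  [10]=1
  size 2 → [0,10]=1  [8,9]=1  [9,10]=2
  size 3 → [0,9,10]=3  [7,8,9]=1  [8,9,10]=3
  size 4 → [0,8,9,10]=6  [6,7,8,9]=1  [7,8,9,10]=4
  size 5 → [0,7,8,9,10]=10  [5,6,7,8,9]=1  [6,7,8,9,10]=5
  size 6 → [0,6,7,8,9,10]=15  [4,5,6,7,8,9]=1  [5,6,7,8,9,10]=6
  size 7 → [0,5,6,7,8,9,10]=21  [3,4,5,6,7,8,9]=1  [4,5,6,7,8,9,10]=7
  size 8 → [0,4,5,6,7,8,9,10]=28  [2,3,4,5,6,7,8,9]=1  [3,4,5,6,7,8,9,10]=8
  size 9 → [0,3,4,5,6,7,8,9,10]=36  [1,2,3,4,5,6,7,8,9]=1  [2,3,4,5,6,7,8,9,10]=9
  first=0(u) contributes 10
  first=1(q) contributes 45
|[w]| = 55

55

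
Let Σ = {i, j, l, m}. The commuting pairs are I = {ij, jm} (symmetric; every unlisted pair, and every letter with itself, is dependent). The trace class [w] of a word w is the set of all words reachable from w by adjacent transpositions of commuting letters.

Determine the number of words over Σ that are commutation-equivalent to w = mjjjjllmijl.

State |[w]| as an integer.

15

#0=m has no predecessor
#1=j has no predecessor
#2=j depends on [1:j]
#3=j depends on [2:j]
#4=j depends on [3:j]
#5=l depends on [0:m, 4:j]
#6=l depends on [5:l]
#7=m depends on [6:l]
#8=i depends on [7:m]
#9=j depends on [6:l]
#10=l depends on [8:i, 9:j]
sources: [0:m, 1:j]
N(rest) = Σ N(rest − s) over sources s of rest; N(one piece) = 1:
  size 1 → [10]=1
  size 2 → [8,10]=1  [9,10]=1
  size 3 → [7,8,10]=1  [8,9,10]=2
  size 4 → [7,8,9,10]=3
  size 5 → [6,7,8,9,10]=3
  size 6 → [5,6,7,8,9,10]=3
  size 7 → [0,5,6,7,8,9,10]=3  [4,5,6,7,8,9,10]=3
  size 8 → [0,4,5,6,7,8,9,10]=6  [3,4,5,6,7,8,9,10]=3
  size 9 → [0,3,4,5,6,7,8,9,10]=9  [2,3,4,5,6,7,8,9,10]=3
  first=0(m) contributes 3
  first=1(j) contributes 12
|[w]| = 15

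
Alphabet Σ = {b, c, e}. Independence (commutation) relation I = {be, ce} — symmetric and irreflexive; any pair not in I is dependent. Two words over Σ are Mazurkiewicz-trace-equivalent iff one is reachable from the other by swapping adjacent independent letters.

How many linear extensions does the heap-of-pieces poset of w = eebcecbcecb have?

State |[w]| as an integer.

330

0(e) covers ∅
1(e) covers 0:e
2(b) covers ∅
3(c) covers 2:b
4(e) covers 1:e
5(c) covers 3:c
6(b) covers 5:c
7(c) covers 6:b
8(e) covers 4:e
9(c) covers 7:c
10(b) covers 9:c
floor of heap: 0:e, 2:b
completions by unplaced set U, small U first (add the entries for U minus each lowest piece of U):
  |U|=1: {8}:1  {10}:1
  |U|=2: {4,8}:1  {8,10}:2  {9,10}:1
  |U|=3: {1,4,8}:1  {4,8,10}:3  {7,9,10}:1  {8,9,10}:3
  |U|=4: {0,1,4,8}:1  {1,4,8,10}:4  {4,8,9,10}:6  {6,7,9,10}:1  {7,8,9,10}:4
  |U|=5: {0,1,4,8,10}:5  {1,4,8,9,10}:10  {4,7,8,9,10}:10  {5,6,7,9,10}:1  {6,7,8,9,10}:5
  |U|=6: {0,1,4,8,9,10}:15  {1,4,7,8,9,10}:20  {3,5,6,7,9,10}:1  {4,6,7,8,9,10}:15  {5,6,7,8,9,10}:6
  |U|=7: {0,1,4,7,8,9,10}:35  {1,4,6,7,8,9,10}:35  {2,3,5,6,7,9,10}:1  {3,5,6,7,8,9,10}:7  {4,5,6,7,8,9,10}:21
  |U|=8: {0,1,4,6,7,8,9,10}:70  {1,4,5,6,7,8,9,10}:56  {2,3,5,6,7,8,9,10}:8  {3,4,5,6,7,8,9,10}:28
  |U|=9: {0,1,4,5,6,7,8,9,10}:126  {1,3,4,5,6,7,8,9,10}:84  {2,3,4,5,6,7,8,9,10}:36
  start at 0(e): 120
  start at 2(b): 210
sum over floor = 330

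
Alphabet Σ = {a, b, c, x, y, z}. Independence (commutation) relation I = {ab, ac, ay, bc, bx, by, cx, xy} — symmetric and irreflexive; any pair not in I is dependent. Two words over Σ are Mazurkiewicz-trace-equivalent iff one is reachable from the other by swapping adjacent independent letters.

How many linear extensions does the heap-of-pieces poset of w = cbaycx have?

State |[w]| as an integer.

#0=c has no predecessor
#1=b has no predecessor
#2=a has no predecessor
#3=y depends on [0:c]
#4=c depends on [3:y]
#5=x depends on [2:a]
sources: [0:c, 1:b, 2:a]
N(rest) = Σ N(rest − s) over sources s of rest; N(one piece) = 1:
  size 1 → [1]=1  [4]=1  [5]=1
  size 2 → [1,4]=2  [1,5]=2  [2,5]=1  [3,4]=1  [4,5]=2
  size 3 → [0,3,4]=1  [1,2,5]=3  [1,3,4]=3  [1,4,5]=6  [2,4,5]=3  [3,4,5]=3
  size 4 → [0,1,3,4]=4  [0,3,4,5]=4  [1,2,4,5]=12  [1,3,4,5]=12  [2,3,4,5]=6
  first=0(c) contributes 30
  first=1(b) contributes 10
  first=2(a) contributes 20
|[w]| = 60

60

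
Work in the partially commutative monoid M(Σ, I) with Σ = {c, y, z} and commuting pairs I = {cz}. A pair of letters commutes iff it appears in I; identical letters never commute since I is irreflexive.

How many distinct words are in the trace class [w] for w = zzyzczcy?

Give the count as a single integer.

6

piece 0:z — minimal
piece 1:z rests on {0:z}
piece 2:y rests on {1:z}
piece 3:z rests on {2:y}
piece 4:c rests on {2:y}
piece 5:z rests on {3:z}
piece 6:c rests on {4:c}
piece 7:y rests on {5:z, 6:c}
minimal pieces: {0:z}
ways to finish when only these pieces remain (= sum over removing one remaining piece with nothing left below it):
  1 left: {7}→1
  2 left: {5,7}→1  {6,7}→1
  3 left: {3,5,7}→1  {4,6,7}→1  {5,6,7}→2
  4 left: {3,5,6,7}→3  {4,5,6,7}→3
  5 left: {3,4,5,6,7}→6
  6 left: {2,3,4,5,6,7}→6
  placing 0:z first → 6 extensions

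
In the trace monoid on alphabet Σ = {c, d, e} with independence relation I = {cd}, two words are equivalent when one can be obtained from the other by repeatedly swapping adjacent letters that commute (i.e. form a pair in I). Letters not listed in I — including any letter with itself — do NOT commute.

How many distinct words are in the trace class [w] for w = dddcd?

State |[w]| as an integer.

piece 0:d — minimal
piece 1:d rests on {0:d}
piece 2:d rests on {1:d}
piece 3:c — minimal
piece 4:d rests on {2:d}
minimal pieces: {0:d, 3:c}
ways to finish when only these pieces remain (= sum over removing one remaining piece with nothing left below it):
  1 left: {3}→1  {4}→1
  2 left: {2,4}→1  {3,4}→2
  3 left: {1,2,4}→1  {2,3,4}→3
  placing 0:d first → 4 extensions
  placing 3:c first → 1 extensions
total linear extensions = 5

5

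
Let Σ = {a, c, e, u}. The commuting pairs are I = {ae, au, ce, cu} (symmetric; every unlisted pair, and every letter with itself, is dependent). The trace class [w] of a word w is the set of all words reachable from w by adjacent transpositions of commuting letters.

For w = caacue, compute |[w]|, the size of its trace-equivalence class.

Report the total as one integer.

drop 0:c onto floor
drop 1:a onto {0:c}
drop 2:a onto {1:a}
drop 3:c onto {2:a}
drop 4:u onto floor
drop 5:e onto {4:u}
ground layer = {0:c, 4:u}
drop-orders for the pieces not yet dropped (sum over which currently-grounded one goes next):
  1 to go: {3} 1  {5} 1
  2 to go: {2,3} 1  {3,5} 2  {4,5} 1
  3 to go: {1,2,3} 1  {2,3,5} 3  {3,4,5} 3
  4 to go: {0,1,2,3} 1  {1,2,3,5} 4  {2,3,4,5} 6
  if 0:c drops first: 10 orders
  if 4:u drops first: 5 orders
heap linearizations: 15

15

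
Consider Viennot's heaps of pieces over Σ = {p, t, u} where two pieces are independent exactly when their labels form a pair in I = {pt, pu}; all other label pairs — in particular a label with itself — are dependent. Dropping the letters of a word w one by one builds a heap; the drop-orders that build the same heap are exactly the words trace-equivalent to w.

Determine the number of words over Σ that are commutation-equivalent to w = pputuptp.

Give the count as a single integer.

drop 0:p onto floor
drop 1:p onto {0:p}
drop 2:u onto floor
drop 3:t onto {2:u}
drop 4:u onto {3:t}
drop 5:p onto {1:p}
drop 6:t onto {4:u}
drop 7:p onto {5:p}
ground layer = {0:p, 2:u}
drop-orders for the pieces not yet dropped (sum over which currently-grounded one goes next):
  1 to go: {6} 1  {7} 1
  2 to go: {4,6} 1  {5,7} 1  {6,7} 2
  3 to go: {1,5,7} 1  {3,4,6} 1  {4,6,7} 3  {5,6,7} 3
  4 to go: {0,1,5,7} 1  {1,5,6,7} 4  {2,3,4,6} 1  {3,4,6,7} 4  {4,5,6,7} 6
  5 to go: {0,1,5,6,7} 5  {1,4,5,6,7} 10  {2,3,4,6,7} 5  {3,4,5,6,7} 10
  6 to go: {0,1,4,5,6,7} 15  {1,3,4,5,6,7} 20  {2,3,4,5,6,7} 15
  if 0:p drops first: 35 orders
  if 2:u drops first: 35 orders
heap linearizations: 70

70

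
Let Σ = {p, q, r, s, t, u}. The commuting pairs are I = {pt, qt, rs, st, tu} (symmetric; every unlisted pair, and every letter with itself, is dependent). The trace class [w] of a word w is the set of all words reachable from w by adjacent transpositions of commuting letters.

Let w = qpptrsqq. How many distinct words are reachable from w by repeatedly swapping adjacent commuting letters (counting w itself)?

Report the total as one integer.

drop 0:q onto floor
drop 1:p onto {0:q}
drop 2:p onto {1:p}
drop 3:t onto floor
drop 4:r onto {2:p, 3:t}
drop 5:s onto {2:p}
drop 6:q onto {4:r, 5:s}
drop 7:q onto {6:q}
ground layer = {0:q, 3:t}
drop-orders for the pieces not yet dropped (sum over which currently-grounded one goes next):
  1 to go: {7} 1
  2 to go: {6,7} 1
  3 to go: {4,6,7} 1  {5,6,7} 1
  4 to go: {3,4,6,7} 1  {4,5,6,7} 2
  5 to go: {2,4,5,6,7} 2  {3,4,5,6,7} 3
  6 to go: {1,2,4,5,6,7} 2  {2,3,4,5,6,7} 5
  if 0:q drops first: 7 orders
  if 3:t drops first: 2 orders
heap linearizations: 9

9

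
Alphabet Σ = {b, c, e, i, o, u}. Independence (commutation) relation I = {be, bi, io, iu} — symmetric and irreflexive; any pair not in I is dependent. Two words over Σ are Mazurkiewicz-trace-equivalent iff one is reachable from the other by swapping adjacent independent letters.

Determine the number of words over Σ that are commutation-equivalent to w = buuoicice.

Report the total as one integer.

5

drop 0:b onto floor
drop 1:u onto {0:b}
drop 2:u onto {1:u}
drop 3:o onto {2:u}
drop 4:i onto floor
drop 5:c onto {3:o, 4:i}
drop 6:i onto {5:c}
drop 7:c onto {6:i}
drop 8:e onto {7:c}
ground layer = {0:b, 4:i}
drop-orders for the pieces not yet dropped (sum over which currently-grounded one goes next):
  1 to go: {8} 1
  2 to go: {7,8} 1
  3 to go: {6,7,8} 1
  4 to go: {5,6,7,8} 1
  5 to go: {3,5,6,7,8} 1  {4,5,6,7,8} 1
  6 to go: {2,3,5,6,7,8} 1  {3,4,5,6,7,8} 2
  7 to go: {1,2,3,5,6,7,8} 1  {2,3,4,5,6,7,8} 3
  if 0:b drops first: 4 orders
  if 4:i drops first: 1 orders
heap linearizations: 5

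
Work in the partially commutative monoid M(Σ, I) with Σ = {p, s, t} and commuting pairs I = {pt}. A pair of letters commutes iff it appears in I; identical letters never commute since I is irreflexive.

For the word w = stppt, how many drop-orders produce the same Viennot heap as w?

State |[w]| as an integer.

#0=s has no predecessor
#1=t depends on [0:s]
#2=p depends on [0:s]
#3=p depends on [2:p]
#4=t depends on [1:t]
sources: [0:s]
N(rest) = Σ N(rest − s) over sources s of rest; N(one piece) = 1:
  size 1 → [3]=1  [4]=1
  size 2 → [1,4]=1  [2,3]=1  [3,4]=2
  size 3 → [1,3,4]=3  [2,3,4]=3
  first=0(s) contributes 6

6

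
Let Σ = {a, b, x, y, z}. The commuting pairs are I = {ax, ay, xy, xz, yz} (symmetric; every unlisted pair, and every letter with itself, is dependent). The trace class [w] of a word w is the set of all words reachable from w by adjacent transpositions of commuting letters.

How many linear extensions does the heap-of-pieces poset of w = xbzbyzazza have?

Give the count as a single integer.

#0=x has no predecessor
#1=b depends on [0:x]
#2=z depends on [1:b]
#3=b depends on [2:z]
#4=y depends on [3:b]
#5=z depends on [3:b]
#6=a depends on [5:z]
#7=z depends on [6:a]
#8=z depends on [7:z]
#9=a depends on [8:z]
sources: [0:x]
N(rest) = Σ N(rest − s) over sources s of rest; N(one piece) = 1:
  size 1 → [4]=1  [9]=1
  size 2 → [4,9]=2  [8,9]=1
  size 3 → [4,8,9]=3  [7,8,9]=1
  size 4 → [4,7,8,9]=4  [6,7,8,9]=1
  size 5 → [4,6,7,8,9]=5  [5,6,7,8,9]=1
  size 6 → [4,5,6,7,8,9]=6
  size 7 → [3,4,5,6,7,8,9]=6
  size 8 → [2,3,4,5,6,7,8,9]=6
  first=0(x) contributes 6

6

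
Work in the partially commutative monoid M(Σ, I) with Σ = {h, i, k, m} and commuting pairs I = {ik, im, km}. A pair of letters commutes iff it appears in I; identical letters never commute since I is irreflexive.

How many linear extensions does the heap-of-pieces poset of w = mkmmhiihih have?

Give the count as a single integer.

4

drop 0:m onto floor
drop 1:k onto floor
drop 2:m onto {0:m}
drop 3:m onto {2:m}
drop 4:h onto {1:k, 3:m}
drop 5:i onto {4:h}
drop 6:i onto {5:i}
drop 7:h onto {6:i}
drop 8:i onto {7:h}
drop 9:h onto {8:i}
ground layer = {0:m, 1:k}
drop-orders for the pieces not yet dropped (sum over which currently-grounded one goes next):
  1 to go: {9} 1
  2 to go: {8,9} 1
  3 to go: {7,8,9} 1
  4 to go: {6,7,8,9} 1
  5 to go: {5,6,7,8,9} 1
  6 to go: {4,5,6,7,8,9} 1
  7 to go: {1,4,5,6,7,8,9} 1  {3,4,5,6,7,8,9} 1
  8 to go: {1,3,4,5,6,7,8,9} 2  {2,3,4,5,6,7,8,9} 1
  if 0:m drops first: 3 orders
  if 1:k drops first: 1 orders
heap linearizations: 4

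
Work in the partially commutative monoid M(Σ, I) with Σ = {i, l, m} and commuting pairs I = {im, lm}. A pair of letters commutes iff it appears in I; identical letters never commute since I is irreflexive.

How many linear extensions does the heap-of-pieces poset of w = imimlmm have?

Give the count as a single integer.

drop 0:i onto floor
drop 1:m onto floor
drop 2:i onto {0:i}
drop 3:m onto {1:m}
drop 4:l onto {2:i}
drop 5:m onto {3:m}
drop 6:m onto {5:m}
ground layer = {0:i, 1:m}
drop-orders for the pieces not yet dropped (sum over which currently-grounded one goes next):
  1 to go: {4} 1  {6} 1
  2 to go: {2,4} 1  {4,6} 2  {5,6} 1
  3 to go: {0,2,4} 1  {2,4,6} 3  {3,5,6} 1  {4,5,6} 3
  4 to go: {0,2,4,6} 4  {1,3,5,6} 1  {2,4,5,6} 6  {3,4,5,6} 4
  5 to go: {0,2,4,5,6} 10  {1,3,4,5,6} 5  {2,3,4,5,6} 10
  if 0:i drops first: 15 orders
  if 1:m drops first: 20 orders
heap linearizations: 35

35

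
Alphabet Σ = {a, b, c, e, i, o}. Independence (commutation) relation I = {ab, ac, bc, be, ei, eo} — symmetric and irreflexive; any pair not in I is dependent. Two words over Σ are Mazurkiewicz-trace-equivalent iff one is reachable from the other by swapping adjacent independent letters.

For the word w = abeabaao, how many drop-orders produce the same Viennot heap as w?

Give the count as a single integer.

0(a) covers ∅
1(b) covers ∅
2(e) covers 0:a
3(a) covers 2:e
4(b) covers 1:b
5(a) covers 3:a
6(a) covers 5:a
7(o) covers 4:b, 6:a
floor of heap: 0:a, 1:b
completions by unplaced set U, small U first (add the entries for U minus each lowest piece of U):
  |U|=1: {7}:1
  |U|=2: {4,7}:1  {6,7}:1
  |U|=3: {1,4,7}:1  {4,6,7}:2  {5,6,7}:1
  |U|=4: {1,4,6,7}:3  {3,5,6,7}:1  {4,5,6,7}:3
  |U|=5: {1,4,5,6,7}:6  {2,3,5,6,7}:1  {3,4,5,6,7}:4
  |U|=6: {0,2,3,5,6,7}:1  {1,3,4,5,6,7}:10  {2,3,4,5,6,7}:5
  start at 0(a): 15
  start at 1(b): 6
sum over floor = 21

21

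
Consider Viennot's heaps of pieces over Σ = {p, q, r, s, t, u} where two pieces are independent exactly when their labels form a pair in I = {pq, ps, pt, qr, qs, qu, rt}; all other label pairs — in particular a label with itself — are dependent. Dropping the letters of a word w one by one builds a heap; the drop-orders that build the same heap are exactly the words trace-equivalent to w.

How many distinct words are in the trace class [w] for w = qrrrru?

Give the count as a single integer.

6

0(q) covers ∅
1(r) covers ∅
2(r) covers 1:r
3(r) covers 2:r
4(r) covers 3:r
5(u) covers 4:r
floor of heap: 0:q, 1:r
completions by unplaced set U, small U first (add the entries for U minus each lowest piece of U):
  |U|=1: {0}:1  {5}:1
  |U|=2: {0,5}:2  {4,5}:1
  |U|=3: {0,4,5}:3  {3,4,5}:1
  |U|=4: {0,3,4,5}:4  {2,3,4,5}:1
  start at 0(q): 1
  start at 1(r): 5
sum over floor = 6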